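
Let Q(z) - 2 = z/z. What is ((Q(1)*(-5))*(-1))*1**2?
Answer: 15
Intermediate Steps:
Q(z) = 3 (Q(z) = 2 + z/z = 2 + 1 = 3)
((Q(1)*(-5))*(-1))*1**2 = ((3*(-5))*(-1))*1**2 = -15*(-1)*1 = 15*1 = 15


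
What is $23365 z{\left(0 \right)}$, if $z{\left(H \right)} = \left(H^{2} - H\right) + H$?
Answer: $0$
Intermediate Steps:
$z{\left(H \right)} = H^{2}$
$23365 z{\left(0 \right)} = 23365 \cdot 0^{2} = 23365 \cdot 0 = 0$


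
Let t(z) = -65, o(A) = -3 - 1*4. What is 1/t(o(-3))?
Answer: -1/65 ≈ -0.015385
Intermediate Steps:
o(A) = -7 (o(A) = -3 - 4 = -7)
1/t(o(-3)) = 1/(-65) = -1/65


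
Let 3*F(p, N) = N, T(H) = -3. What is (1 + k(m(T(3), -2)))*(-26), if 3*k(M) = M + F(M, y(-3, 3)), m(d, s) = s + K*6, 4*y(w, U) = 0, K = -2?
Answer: 286/3 ≈ 95.333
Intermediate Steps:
y(w, U) = 0 (y(w, U) = (¼)*0 = 0)
m(d, s) = -12 + s (m(d, s) = s - 2*6 = s - 12 = -12 + s)
F(p, N) = N/3
k(M) = M/3 (k(M) = (M + (⅓)*0)/3 = (M + 0)/3 = M/3)
(1 + k(m(T(3), -2)))*(-26) = (1 + (-12 - 2)/3)*(-26) = (1 + (⅓)*(-14))*(-26) = (1 - 14/3)*(-26) = -11/3*(-26) = 286/3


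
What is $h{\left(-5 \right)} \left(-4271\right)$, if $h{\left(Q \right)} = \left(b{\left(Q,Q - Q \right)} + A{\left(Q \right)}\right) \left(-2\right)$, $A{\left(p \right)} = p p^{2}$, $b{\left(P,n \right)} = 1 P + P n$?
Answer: $-1110460$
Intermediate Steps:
$b{\left(P,n \right)} = P + P n$
$A{\left(p \right)} = p^{3}$
$h{\left(Q \right)} = - 2 Q - 2 Q^{3}$ ($h{\left(Q \right)} = \left(Q \left(1 + \left(Q - Q\right)\right) + Q^{3}\right) \left(-2\right) = \left(Q \left(1 + 0\right) + Q^{3}\right) \left(-2\right) = \left(Q 1 + Q^{3}\right) \left(-2\right) = \left(Q + Q^{3}\right) \left(-2\right) = - 2 Q - 2 Q^{3}$)
$h{\left(-5 \right)} \left(-4271\right) = 2 \left(-5\right) \left(-1 - \left(-5\right)^{2}\right) \left(-4271\right) = 2 \left(-5\right) \left(-1 - 25\right) \left(-4271\right) = 2 \left(-5\right) \left(-26\right) \left(-4271\right) = 260 \left(-4271\right) = -1110460$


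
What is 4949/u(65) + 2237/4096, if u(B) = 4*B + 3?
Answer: 20859435/1077248 ≈ 19.364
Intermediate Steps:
u(B) = 3 + 4*B
4949/u(65) + 2237/4096 = 4949/(3 + 4*65) + 2237/4096 = 4949/(3 + 260) + 2237*(1/4096) = 4949/263 + 2237/4096 = 20859435/1077248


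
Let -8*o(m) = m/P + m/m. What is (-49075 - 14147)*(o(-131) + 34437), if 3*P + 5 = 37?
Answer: -278689941363/128 ≈ -2.1773e+9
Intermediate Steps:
P = 32/3 (P = -5/3 + (⅓)*37 = -5/3 + 37/3 = 32/3 ≈ 10.667)
o(m) = -⅛ - 3*m/256 (o(m) = -(m/(32/3) + m/m)/8 = -(m*(3/32) + 1)/8 = -(3*m/32 + 1)/8 = -(1 + 3*m/32)/8 = -⅛ - 3*m/256)
(-49075 - 14147)*(o(-131) + 34437) = (-49075 - 14147)*((-⅛ - 3/256*(-131)) + 34437) = -63222*((-⅛ + 393/256) + 34437) = -63222*(361/256 + 34437) = -63222*8816233/256 = -278689941363/128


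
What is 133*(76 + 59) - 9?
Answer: 17946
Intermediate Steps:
133*(76 + 59) - 9 = 133*135 - 9 = 17955 - 9 = 17946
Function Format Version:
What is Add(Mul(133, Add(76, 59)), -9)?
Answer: 17946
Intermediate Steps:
Add(Mul(133, Add(76, 59)), -9) = Add(Mul(133, 135), -9) = Add(17955, -9) = 17946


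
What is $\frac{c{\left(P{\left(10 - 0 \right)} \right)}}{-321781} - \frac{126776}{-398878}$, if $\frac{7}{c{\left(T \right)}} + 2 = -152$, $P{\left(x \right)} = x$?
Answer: $\frac{8466705435}{26638961866} \approx 0.31783$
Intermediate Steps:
$c{\left(T \right)} = - \frac{1}{22}$ ($c{\left(T \right)} = \frac{7}{-2 - 152} = \frac{7}{-154} = 7 \left(- \frac{1}{154}\right) = - \frac{1}{22}$)
$\frac{c{\left(P{\left(10 - 0 \right)} \right)}}{-321781} - \frac{126776}{-398878} = - \frac{1}{22 \left(-321781\right)} - \frac{126776}{-398878} = \left(- \frac{1}{22}\right) \left(- \frac{1}{321781}\right) - - \frac{1196}{3763} = \frac{1}{7079182} + \frac{1196}{3763} = \frac{8466705435}{26638961866}$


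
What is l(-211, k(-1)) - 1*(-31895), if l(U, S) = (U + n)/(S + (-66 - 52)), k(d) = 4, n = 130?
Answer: 1212037/38 ≈ 31896.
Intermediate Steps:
l(U, S) = (130 + U)/(-118 + S) (l(U, S) = (U + 130)/(S + (-66 - 52)) = (130 + U)/(S - 118) = (130 + U)/(-118 + S))
l(-211, k(-1)) - 1*(-31895) = (130 - 211)/(-118 + 4) - 1*(-31895) = -81/(-114) + 31895 = -1/114*(-81) + 31895 = 27/38 + 31895 = 1212037/38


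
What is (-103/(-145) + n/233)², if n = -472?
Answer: 1975002481/1141426225 ≈ 1.7303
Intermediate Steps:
(-103/(-145) + n/233)² = (-103/(-145) - 472/233)² = (-103*(-1/145) - 472*1/233)² = (103/145 - 472/233)² = (-44441/33785)² = 1975002481/1141426225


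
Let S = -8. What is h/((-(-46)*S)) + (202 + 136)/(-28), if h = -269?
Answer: -29213/2576 ≈ -11.340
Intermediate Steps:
h/((-(-46)*S)) + (202 + 136)/(-28) = -269/((-(-46)*(-8))) + (202 + 136)/(-28) = -269/((-1*368)) + 338*(-1/28) = -269/(-368) - 169/14 = -269*(-1/368) - 169/14 = 269/368 - 169/14 = -29213/2576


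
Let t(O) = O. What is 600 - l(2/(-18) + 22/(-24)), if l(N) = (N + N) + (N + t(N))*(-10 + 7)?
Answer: 5363/9 ≈ 595.89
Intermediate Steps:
l(N) = -4*N (l(N) = (N + N) + (N + N)*(-10 + 7) = 2*N + (2*N)*(-3) = 2*N - 6*N = -4*N)
600 - l(2/(-18) + 22/(-24)) = 600 - (-4)*(2/(-18) + 22/(-24)) = 600 - (-4)*(2*(-1/18) + 22*(-1/24)) = 600 - (-4)*(-⅑ - 11/12) = 600 - (-4)*(-37)/36 = 600 - 1*37/9 = 600 - 37/9 = 5363/9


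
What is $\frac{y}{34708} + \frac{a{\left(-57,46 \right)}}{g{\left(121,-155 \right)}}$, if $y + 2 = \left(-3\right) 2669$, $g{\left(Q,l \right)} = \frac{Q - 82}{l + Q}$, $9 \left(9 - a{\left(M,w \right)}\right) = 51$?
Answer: $- \frac{12737773}{4060836} \approx -3.1367$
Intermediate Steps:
$a{\left(M,w \right)} = \frac{10}{3}$ ($a{\left(M,w \right)} = 9 - \frac{17}{3} = \frac{10}{3}$)
$g{\left(Q,l \right)} = \frac{-82 + Q}{Q + l}$
$y = -8009$ ($y = -2 - 8007 = -8009$)
$\frac{y}{34708} + \frac{a{\left(-57,46 \right)}}{g{\left(121,-155 \right)}} = - \frac{8009}{34708} + \frac{10}{3 \frac{-82 + 121}{121 - 155}} = \left(-8009\right) \frac{1}{34708} + \frac{10}{3 \frac{1}{-34} \cdot 39} = - \frac{8009}{34708} + \frac{10}{3 \left(\left(- \frac{1}{34}\right) 39\right)} = - \frac{8009}{34708} + \frac{10}{3 \left(- \frac{39}{34}\right)} = - \frac{8009}{34708} + \frac{10}{3} \left(- \frac{34}{39}\right) = - \frac{8009}{34708} - \frac{340}{117} = - \frac{12737773}{4060836}$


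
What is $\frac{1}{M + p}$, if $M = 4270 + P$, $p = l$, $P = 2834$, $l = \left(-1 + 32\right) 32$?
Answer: $\frac{1}{8096} \approx 0.00012352$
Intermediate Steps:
$l = 992$ ($l = 31 \cdot 32 = 992$)
$p = 992$
$M = 7104$ ($M = 4270 + 2834 = 7104$)
$\frac{1}{M + p} = \frac{1}{7104 + 992} = \frac{1}{8096}$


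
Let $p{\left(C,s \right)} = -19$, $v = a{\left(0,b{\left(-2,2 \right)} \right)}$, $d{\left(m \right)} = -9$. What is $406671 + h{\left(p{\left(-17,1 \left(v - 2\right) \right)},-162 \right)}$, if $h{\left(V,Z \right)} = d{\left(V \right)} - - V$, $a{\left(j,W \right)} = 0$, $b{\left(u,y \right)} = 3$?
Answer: $406643$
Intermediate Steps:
$v = 0$
$h{\left(V,Z \right)} = -9 + V$ ($h{\left(V,Z \right)} = -9 - - V = -9 + V$)
$406671 + h{\left(p{\left(-17,1 \left(v - 2\right) \right)},-162 \right)} = 406671 - 28 = 406643$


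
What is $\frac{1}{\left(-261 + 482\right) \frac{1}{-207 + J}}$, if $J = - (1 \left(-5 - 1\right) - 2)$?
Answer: $- \frac{199}{221} \approx -0.90045$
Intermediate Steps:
$J = 8$ ($J = - (1 \left(-6\right) - 2) = - (-6 - 2) = \left(-1\right) \left(-8\right) = 8$)
$\frac{1}{\left(-261 + 482\right) \frac{1}{-207 + J}} = \frac{1}{\left(-261 + 482\right) \frac{1}{-207 + 8}} = \frac{1}{221 \frac{1}{-199}} = \frac{1}{221 \left(- \frac{1}{199}\right)} = \frac{1}{- \frac{221}{199}} = - \frac{199}{221}$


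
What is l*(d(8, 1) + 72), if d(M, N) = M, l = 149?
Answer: 11920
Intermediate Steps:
l*(d(8, 1) + 72) = 149*(8 + 72) = 149*80 = 11920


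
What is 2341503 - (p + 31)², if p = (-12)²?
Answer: 2310878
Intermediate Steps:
p = 144
2341503 - (p + 31)² = 2341503 - (144 + 31)² = 2341503 - 1*175² = 2341503 - 1*30625 = 2341503 - 30625 = 2310878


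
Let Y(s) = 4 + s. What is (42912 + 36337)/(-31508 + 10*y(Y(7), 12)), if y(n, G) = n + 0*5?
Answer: -79249/31398 ≈ -2.5240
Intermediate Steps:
y(n, G) = n (y(n, G) = n + 0 = n)
(42912 + 36337)/(-31508 + 10*y(Y(7), 12)) = (42912 + 36337)/(-31508 + 10*(4 + 7)) = 79249/(-31508 + 10*11) = 79249/(-31508 + 110) = 79249/(-31398) = 79249*(-1/31398) = -79249/31398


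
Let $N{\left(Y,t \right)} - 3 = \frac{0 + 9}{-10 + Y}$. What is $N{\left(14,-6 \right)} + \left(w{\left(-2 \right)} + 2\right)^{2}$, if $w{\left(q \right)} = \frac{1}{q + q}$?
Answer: $\frac{133}{16} \approx 8.3125$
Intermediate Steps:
$w{\left(q \right)} = \frac{1}{2 q}$
$N{\left(Y,t \right)} = 3 + \frac{9}{-10 + Y}$ ($N{\left(Y,t \right)} = 3 + \frac{0 + 9}{-10 + Y} = 3 + \frac{9}{-10 + Y}$)
$N{\left(14,-6 \right)} + \left(w{\left(-2 \right)} + 2\right)^{2} = \frac{3 \left(-7 + 14\right)}{-10 + 14} + \left(\frac{1}{2 \left(-2\right)} + 2\right)^{2} = 3 \cdot \frac{1}{4} \cdot 7 + \left(\frac{1}{2} \left(- \frac{1}{2}\right) + 2\right)^{2} = 3 \cdot \frac{1}{4} \cdot 7 + \left(- \frac{1}{4} + 2\right)^{2} = \frac{21}{4} + \left(\frac{7}{4}\right)^{2} = \frac{21}{4} + \frac{49}{16} = \frac{133}{16}$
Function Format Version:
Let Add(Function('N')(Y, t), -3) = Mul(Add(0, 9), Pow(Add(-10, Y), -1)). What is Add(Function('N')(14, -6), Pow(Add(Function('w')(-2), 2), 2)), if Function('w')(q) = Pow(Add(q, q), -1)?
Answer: Rational(133, 16) ≈ 8.3125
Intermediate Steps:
Function('w')(q) = Mul(Rational(1, 2), Pow(q, -1)) (Function('w')(q) = Pow(Mul(2, q), -1) = Mul(Rational(1, 2), Pow(q, -1)))
Function('N')(Y, t) = Add(3, Mul(9, Pow(Add(-10, Y), -1))) (Function('N')(Y, t) = Add(3, Mul(Add(0, 9), Pow(Add(-10, Y), -1))) = Add(3, Mul(9, Pow(Add(-10, Y), -1))))
Add(Function('N')(14, -6), Pow(Add(Function('w')(-2), 2), 2)) = Add(Mul(3, Pow(Add(-10, 14), -1), Add(-7, 14)), Pow(Add(Mul(Rational(1, 2), Pow(-2, -1)), 2), 2)) = Add(Mul(3, Pow(4, -1), 7), Pow(Add(Mul(Rational(1, 2), Rational(-1, 2)), 2), 2)) = Add(Mul(3, Rational(1, 4), 7), Pow(Add(Rational(-1, 4), 2), 2)) = Add(Rational(21, 4), Pow(Rational(7, 4), 2)) = Add(Rational(21, 4), Rational(49, 16)) = Rational(133, 16)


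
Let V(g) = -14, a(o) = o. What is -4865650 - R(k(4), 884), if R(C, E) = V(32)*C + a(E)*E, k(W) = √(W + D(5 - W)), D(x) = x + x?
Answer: -5647106 + 14*√6 ≈ -5.6471e+6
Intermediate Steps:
D(x) = 2*x
k(W) = √(10 - W) (k(W) = √(W + 2*(5 - W)) = √(W + (10 - 2*W)) = √(10 - W))
R(C, E) = E² - 14*C (R(C, E) = -14*C + E*E = -14*C + E² = E² - 14*C)
-4865650 - R(k(4), 884) = -4865650 - (884² - 14*√(10 - 1*4)) = -4865650 - (781456 - 14*√(10 - 4)) = -4865650 - (781456 - 14*√6) = -4865650 + (-781456 + 14*√6) = -5647106 + 14*√6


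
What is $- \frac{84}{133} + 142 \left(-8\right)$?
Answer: $- \frac{21596}{19} \approx -1136.6$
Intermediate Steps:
$- \frac{84}{133} + 142 \left(-8\right) = \left(-84\right) \frac{1}{133} - 1136 = - \frac{12}{19} - 1136 = - \frac{21596}{19}$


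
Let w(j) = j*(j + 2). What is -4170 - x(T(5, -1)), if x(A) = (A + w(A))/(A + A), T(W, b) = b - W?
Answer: -8337/2 ≈ -4168.5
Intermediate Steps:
w(j) = j*(2 + j)
x(A) = (A + A*(2 + A))/(2*A) (x(A) = (A + A*(2 + A))/(A + A) = (A + A*(2 + A))/((2*A)) = (A + A*(2 + A))*(1/(2*A)) = (A + A*(2 + A))/(2*A))
-4170 - x(T(5, -1)) = -4170 - (3/2 + (-1 - 1*5)/2) = -4170 - (3/2 + (-1 - 5)/2) = -4170 - (3/2 + (½)*(-6)) = -4170 - (3/2 - 3) = -4170 - 1*(-3/2) = -4170 + 3/2 = -8337/2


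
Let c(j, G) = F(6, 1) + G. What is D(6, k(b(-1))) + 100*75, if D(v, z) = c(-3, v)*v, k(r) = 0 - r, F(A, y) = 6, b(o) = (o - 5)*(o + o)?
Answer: 7572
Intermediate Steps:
b(o) = 2*o*(-5 + o) (b(o) = (-5 + o)*(2*o) = 2*o*(-5 + o))
c(j, G) = 6 + G
k(r) = -r
D(v, z) = v*(6 + v) (D(v, z) = (6 + v)*v = v*(6 + v))
D(6, k(b(-1))) + 100*75 = 6*(6 + 6) + 100*75 = 6*12 + 7500 = 72 + 7500 = 7572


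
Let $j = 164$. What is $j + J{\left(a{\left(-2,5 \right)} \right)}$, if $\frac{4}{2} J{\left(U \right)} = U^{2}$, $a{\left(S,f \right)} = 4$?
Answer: $172$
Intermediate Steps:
$J{\left(U \right)} = \frac{U^{2}}{2}$
$j + J{\left(a{\left(-2,5 \right)} \right)} = 164 + \frac{4^{2}}{2} = 164 + \frac{1}{2} \cdot 16 = 164 + 8 = 172$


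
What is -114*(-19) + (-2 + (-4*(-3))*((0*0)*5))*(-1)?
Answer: 2168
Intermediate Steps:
-114*(-19) + (-2 + (-4*(-3))*((0*0)*5))*(-1) = 2166 + (-2 + 12*(0*5))*(-1) = 2166 + (-2 + 12*0)*(-1) = 2166 + (-2 + 0)*(-1) = 2166 - 2*(-1) = 2166 + 2 = 2168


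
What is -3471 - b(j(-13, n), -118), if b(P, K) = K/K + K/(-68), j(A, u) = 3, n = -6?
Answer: -118107/34 ≈ -3473.7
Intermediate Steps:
b(P, K) = 1 - K/68 (b(P, K) = 1 + K*(-1/68) = 1 - K/68)
-3471 - b(j(-13, n), -118) = -3471 - (1 - 1/68*(-118)) = -3471 - (1 + 59/34) = -3471 - 1*93/34 = -3471 - 93/34 = -118107/34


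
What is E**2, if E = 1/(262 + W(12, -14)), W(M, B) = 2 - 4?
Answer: 1/67600 ≈ 1.4793e-5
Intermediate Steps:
W(M, B) = -2
E = 1/260 (E = 1/(262 - 2) = 1/260 ≈ 0.0038462)
E**2 = (1/260)**2 = 1/67600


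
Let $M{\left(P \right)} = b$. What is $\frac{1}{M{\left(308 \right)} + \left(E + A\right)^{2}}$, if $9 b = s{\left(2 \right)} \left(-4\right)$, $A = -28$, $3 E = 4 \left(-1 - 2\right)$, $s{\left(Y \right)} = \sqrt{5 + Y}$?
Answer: $\frac{5184}{5308409} + \frac{9 \sqrt{7}}{21233636} \approx 0.00097769$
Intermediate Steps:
$E = -4$ ($E = \frac{4 \left(-1 - 2\right)}{3} = \frac{4 \left(-3\right)}{3} = \frac{1}{3} \left(-12\right) = -4$)
$b = - \frac{4 \sqrt{7}}{9}$ ($b = \frac{\sqrt{5 + 2} \left(-4\right)}{9} = \frac{\sqrt{7} \left(-4\right)}{9} = \frac{\left(-4\right) \sqrt{7}}{9} = - \frac{4 \sqrt{7}}{9} \approx -1.1759$)
$M{\left(P \right)} = - \frac{4 \sqrt{7}}{9}$
$\frac{1}{M{\left(308 \right)} + \left(E + A\right)^{2}} = \frac{1}{- \frac{4 \sqrt{7}}{9} + \left(-4 - 28\right)^{2}} = \frac{1}{- \frac{4 \sqrt{7}}{9} + \left(-32\right)^{2}} = \frac{1}{- \frac{4 \sqrt{7}}{9} + 1024} = \frac{1}{1024 - \frac{4 \sqrt{7}}{9}}$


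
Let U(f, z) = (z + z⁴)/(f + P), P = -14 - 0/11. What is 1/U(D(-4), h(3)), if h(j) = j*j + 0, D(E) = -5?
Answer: -19/6570 ≈ -0.0028919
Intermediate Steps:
P = -14 (P = -14 - 0/11 = -14 - 1*0 = -14 + 0 = -14)
h(j) = j² (h(j) = j² + 0 = j²)
U(f, z) = (z + z⁴)/(-14 + f) (U(f, z) = (z + z⁴)/(f - 14) = (z + z⁴)/(-14 + f))
1/U(D(-4), h(3)) = 1/((3² + (3²)⁴)/(-14 - 5)) = 1/((9 + 9⁴)/(-19)) = 1/(-(9 + 6561)/19) = 1/(-1/19*6570) = 1/(-6570/19) = -19/6570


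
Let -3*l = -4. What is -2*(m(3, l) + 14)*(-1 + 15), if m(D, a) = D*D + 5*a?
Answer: -2492/3 ≈ -830.67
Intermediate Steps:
l = 4/3 (l = -⅓*(-4) = 4/3 ≈ 1.3333)
m(D, a) = D² + 5*a
-2*(m(3, l) + 14)*(-1 + 15) = -2*((3² + 5*(4/3)) + 14)*(-1 + 15) = -2*((9 + 20/3) + 14)*14 = -2*(47/3 + 14)*14 = -178*14/3 = -2*1246/3 = -2492/3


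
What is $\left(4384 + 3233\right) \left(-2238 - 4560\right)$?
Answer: $-51780366$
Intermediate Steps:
$\left(4384 + 3233\right) \left(-2238 - 4560\right) = 7617 \left(-6798\right) = -51780366$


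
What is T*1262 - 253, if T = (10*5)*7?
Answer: 441447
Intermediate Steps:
T = 350 (T = 50*7 = 350)
T*1262 - 253 = 350*1262 - 253 = 441700 - 253 = 441447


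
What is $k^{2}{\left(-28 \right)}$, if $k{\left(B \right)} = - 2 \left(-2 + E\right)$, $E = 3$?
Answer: $4$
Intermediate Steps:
$k{\left(B \right)} = -2$ ($k{\left(B \right)} = - 2 \left(-2 + 3\right) = \left(-2\right) 1 = -2$)
$k^{2}{\left(-28 \right)} = \left(-2\right)^{2} = 4$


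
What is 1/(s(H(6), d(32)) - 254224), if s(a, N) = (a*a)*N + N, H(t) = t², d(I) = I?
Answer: -1/212720 ≈ -4.7010e-6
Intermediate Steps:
s(a, N) = N + N*a² (s(a, N) = a²*N + N = N*a² + N = N + N*a²)
1/(s(H(6), d(32)) - 254224) = 1/(32*(1 + (6²)²) - 254224) = 1/(32*(1 + 36²) - 254224) = 1/(32*(1 + 1296) - 254224) = 1/(32*1297 - 254224) = 1/(41504 - 254224) = 1/(-212720) = -1/212720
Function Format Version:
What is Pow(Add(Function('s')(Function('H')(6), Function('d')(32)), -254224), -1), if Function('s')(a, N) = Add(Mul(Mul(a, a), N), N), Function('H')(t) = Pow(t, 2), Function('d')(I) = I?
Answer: Rational(-1, 212720) ≈ -4.7010e-6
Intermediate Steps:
Function('s')(a, N) = Add(N, Mul(N, Pow(a, 2))) (Function('s')(a, N) = Add(Mul(Pow(a, 2), N), N) = Add(Mul(N, Pow(a, 2)), N) = Add(N, Mul(N, Pow(a, 2))))
Pow(Add(Function('s')(Function('H')(6), Function('d')(32)), -254224), -1) = Pow(Add(Mul(32, Add(1, Pow(Pow(6, 2), 2))), -254224), -1) = Pow(Add(Mul(32, Add(1, Pow(36, 2))), -254224), -1) = Pow(Add(Mul(32, Add(1, 1296)), -254224), -1) = Pow(Add(Mul(32, 1297), -254224), -1) = Pow(Add(41504, -254224), -1) = Pow(-212720, -1) = Rational(-1, 212720)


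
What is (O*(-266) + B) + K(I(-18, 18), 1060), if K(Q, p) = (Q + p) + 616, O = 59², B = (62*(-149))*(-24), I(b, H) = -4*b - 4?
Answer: -702490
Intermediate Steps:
I(b, H) = -4 - 4*b
B = 221712 (B = -9238*(-24) = 221712)
O = 3481
K(Q, p) = 616 + Q + p
(O*(-266) + B) + K(I(-18, 18), 1060) = (3481*(-266) + 221712) + (616 + (-4 - 4*(-18)) + 1060) = (-925946 + 221712) + (616 + (-4 + 72) + 1060) = -704234 + (616 + 68 + 1060) = -704234 + 1744 = -702490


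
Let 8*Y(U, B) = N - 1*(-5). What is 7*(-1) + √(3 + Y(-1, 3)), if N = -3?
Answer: -7 + √13/2 ≈ -5.1972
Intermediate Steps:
Y(U, B) = ¼ (Y(U, B) = (-3 - 1*(-5))/8 = (-3 + 5)/8 = (⅛)*2 = ¼)
7*(-1) + √(3 + Y(-1, 3)) = 7*(-1) + √(3 + ¼) = -7 + √(13/4) = -7 + √13/2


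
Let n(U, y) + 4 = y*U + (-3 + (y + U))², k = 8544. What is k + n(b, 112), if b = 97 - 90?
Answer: 22780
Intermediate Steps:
b = 7
n(U, y) = -4 + (-3 + U + y)² + U*y (n(U, y) = -4 + (y*U + (-3 + (y + U))²) = -4 + (U*y + (-3 + (U + y))²) = -4 + (U*y + (-3 + U + y)²) = -4 + ((-3 + U + y)² + U*y) = -4 + (-3 + U + y)² + U*y)
k + n(b, 112) = 8544 + (-4 + (-3 + 7 + 112)² + 7*112) = 8544 + (-4 + 116² + 784) = 8544 + (-4 + 13456 + 784) = 8544 + 14236 = 22780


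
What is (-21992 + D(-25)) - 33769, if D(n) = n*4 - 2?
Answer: -55863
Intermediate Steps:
D(n) = -2 + 4*n (D(n) = 4*n - 2 = -2 + 4*n)
(-21992 + D(-25)) - 33769 = (-21992 + (-2 + 4*(-25))) - 33769 = (-21992 + (-2 - 100)) - 33769 = (-21992 - 102) - 33769 = -22094 - 33769 = -55863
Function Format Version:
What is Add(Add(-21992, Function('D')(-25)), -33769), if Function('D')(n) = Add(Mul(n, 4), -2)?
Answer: -55863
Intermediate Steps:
Function('D')(n) = Add(-2, Mul(4, n)) (Function('D')(n) = Add(Mul(4, n), -2) = Add(-2, Mul(4, n)))
Add(Add(-21992, Function('D')(-25)), -33769) = Add(Add(-21992, Add(-2, Mul(4, -25))), -33769) = Add(Add(-21992, Add(-2, -100)), -33769) = Add(Add(-21992, -102), -33769) = Add(-22094, -33769) = -55863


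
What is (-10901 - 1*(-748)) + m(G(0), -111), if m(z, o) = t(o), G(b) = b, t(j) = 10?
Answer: -10143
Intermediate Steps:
m(z, o) = 10
(-10901 - 1*(-748)) + m(G(0), -111) = (-10901 - 1*(-748)) + 10 = (-10901 + 748) + 10 = -10153 + 10 = -10143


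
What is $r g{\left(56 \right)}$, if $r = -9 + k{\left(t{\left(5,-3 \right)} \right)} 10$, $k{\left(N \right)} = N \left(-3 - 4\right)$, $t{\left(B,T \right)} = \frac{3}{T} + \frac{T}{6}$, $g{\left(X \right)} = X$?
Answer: $5376$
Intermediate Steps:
$t{\left(B,T \right)} = \frac{3}{T} + \frac{T}{6}$ ($t{\left(B,T \right)} = \frac{3}{T} + T \frac{1}{6} = \frac{3}{T} + \frac{T}{6}$)
$k{\left(N \right)} = - 7 N$ ($k{\left(N \right)} = N \left(-7\right) = - 7 N$)
$r = 96$ ($r = -9 + - 7 \left(\frac{3}{-3} + \frac{1}{6} \left(-3\right)\right) 10 = -9 + - 7 \left(3 \left(- \frac{1}{3}\right) - \frac{1}{2}\right) 10 = -9 + - 7 \left(-1 - \frac{1}{2}\right) 10 = -9 + \left(-7\right) \left(- \frac{3}{2}\right) 10 = -9 + \frac{21}{2} \cdot 10 = -9 + 105 = 96$)
$r g{\left(56 \right)} = 96 \cdot 56 = 5376$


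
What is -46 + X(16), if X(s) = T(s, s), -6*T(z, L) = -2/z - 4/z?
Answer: -735/16 ≈ -45.938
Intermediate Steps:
T(z, L) = 1/z (T(z, L) = -(-2/z - 4/z)/6 = -(-1)/z = 1/z)
X(s) = 1/s
-46 + X(16) = -46 + 1/16 = -735/16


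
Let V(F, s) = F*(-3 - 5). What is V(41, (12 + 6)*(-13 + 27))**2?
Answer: 107584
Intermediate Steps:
V(F, s) = -8*F (V(F, s) = F*(-8) = -8*F)
V(41, (12 + 6)*(-13 + 27))**2 = (-8*41)**2 = (-328)**2 = 107584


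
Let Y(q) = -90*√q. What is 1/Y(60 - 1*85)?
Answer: I/450 ≈ 0.0022222*I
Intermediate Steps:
1/Y(60 - 1*85) = 1/(-90*√(60 - 1*85)) = 1/(-90*√(60 - 85)) = 1/(-450*I) = I/450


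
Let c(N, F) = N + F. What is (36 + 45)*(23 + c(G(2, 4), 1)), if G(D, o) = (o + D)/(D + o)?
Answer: 2025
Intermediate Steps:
G(D, o) = 1 (G(D, o) = (D + o)/(D + o) = 1)
c(N, F) = F + N
(36 + 45)*(23 + c(G(2, 4), 1)) = (36 + 45)*(23 + (1 + 1)) = 81*(23 + 2) = 81*25 = 2025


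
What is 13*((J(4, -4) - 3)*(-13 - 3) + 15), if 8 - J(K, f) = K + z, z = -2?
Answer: -429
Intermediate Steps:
J(K, f) = 10 - K (J(K, f) = 8 - (K - 2) = 8 - (-2 + K) = 8 + (2 - K) = 10 - K)
13*((J(4, -4) - 3)*(-13 - 3) + 15) = 13*(((10 - 1*4) - 3)*(-13 - 3) + 15) = 13*(((10 - 4) - 3)*(-16) + 15) = 13*((6 - 3)*(-16) + 15) = 13*(3*(-16) + 15) = 13*(-48 + 15) = 13*(-33) = -429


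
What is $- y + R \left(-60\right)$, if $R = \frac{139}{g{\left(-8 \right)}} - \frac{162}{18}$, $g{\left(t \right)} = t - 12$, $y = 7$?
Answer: $950$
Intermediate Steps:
$g{\left(t \right)} = -12 + t$
$R = - \frac{319}{20}$ ($R = \frac{139}{-12 - 8} - \frac{162}{18} = \frac{139}{-20} - 9 = 139 \left(- \frac{1}{20}\right) - 9 = - \frac{139}{20} - 9 = - \frac{319}{20} \approx -15.95$)
$- y + R \left(-60\right) = \left(-1\right) 7 - -957 = -7 + 957 = 950$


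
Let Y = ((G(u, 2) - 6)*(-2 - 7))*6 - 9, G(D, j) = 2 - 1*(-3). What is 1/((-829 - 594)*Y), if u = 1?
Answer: -1/64035 ≈ -1.5616e-5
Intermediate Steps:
G(D, j) = 5 (G(D, j) = 2 + 3 = 5)
Y = 45 (Y = ((5 - 6)*(-2 - 7))*6 - 9 = -1*(-9)*6 - 9 = 9*6 - 9 = 54 - 9 = 45)
1/((-829 - 594)*Y) = 1/(-829 - 594*45) = (1/45)/(-1423) = -1/1423*1/45 = -1/64035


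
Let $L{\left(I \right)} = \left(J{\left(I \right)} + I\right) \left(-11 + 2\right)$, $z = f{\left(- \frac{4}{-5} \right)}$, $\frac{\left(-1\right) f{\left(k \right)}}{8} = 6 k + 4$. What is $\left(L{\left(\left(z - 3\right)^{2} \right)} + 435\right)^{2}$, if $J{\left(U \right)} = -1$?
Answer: $\frac{1442643612201}{625} \approx 2.3082 \cdot 10^{9}$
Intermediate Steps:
$f{\left(k \right)} = -32 - 48 k$ ($f{\left(k \right)} = - 8 \left(6 k + 4\right) = - 8 \left(4 + 6 k\right) = -32 - 48 k$)
$z = - \frac{352}{5}$ ($z = -32 - 48 \left(- \frac{4}{-5}\right) = -32 - 48 \left(\left(-4\right) \left(- \frac{1}{5}\right)\right) = -32 - \frac{192}{5} = - \frac{352}{5} \approx -70.4$)
$L{\left(I \right)} = 9 - 9 I$ ($L{\left(I \right)} = \left(-1 + I\right) \left(-11 + 2\right) = \left(-1 + I\right) \left(-9\right) = 9 - 9 I$)
$\left(L{\left(\left(z - 3\right)^{2} \right)} + 435\right)^{2} = \left(\left(9 - 9 \left(- \frac{352}{5} - 3\right)^{2}\right) + 435\right)^{2} = \left(\left(9 - 9 \left(- \frac{367}{5}\right)^{2}\right) + 435\right)^{2} = \left(\left(9 - \frac{1212201}{25}\right) + 435\right)^{2} = \left(- \frac{1211976}{25} + 435\right)^{2} = \left(- \frac{1201101}{25}\right)^{2} = \frac{1442643612201}{625}$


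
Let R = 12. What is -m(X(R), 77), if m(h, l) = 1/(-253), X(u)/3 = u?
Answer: 1/253 ≈ 0.0039526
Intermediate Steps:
X(u) = 3*u
m(h, l) = -1/253
-m(X(R), 77) = -1*(-1/253) = 1/253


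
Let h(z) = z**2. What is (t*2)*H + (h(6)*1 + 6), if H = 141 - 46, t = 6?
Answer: 1182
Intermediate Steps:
H = 95
(t*2)*H + (h(6)*1 + 6) = (6*2)*95 + (6**2*1 + 6) = 12*95 + (36*1 + 6) = 1140 + (36 + 6) = 1140 + 42 = 1182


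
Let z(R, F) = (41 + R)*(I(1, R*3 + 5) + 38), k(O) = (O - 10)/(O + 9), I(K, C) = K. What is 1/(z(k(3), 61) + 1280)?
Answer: 4/11425 ≈ 0.00035011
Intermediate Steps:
k(O) = (-10 + O)/(9 + O)
z(R, F) = 1599 + 39*R (z(R, F) = (41 + R)*(1 + 38) = (41 + R)*39 = 1599 + 39*R)
1/(z(k(3), 61) + 1280) = 1/((1599 + 39*((-10 + 3)/(9 + 3))) + 1280) = 1/((1599 + 39*(-7/12)) + 1280) = 1/((1599 - 91/4) + 1280) = 1/(6305/4 + 1280) = 1/(11425/4) = 4/11425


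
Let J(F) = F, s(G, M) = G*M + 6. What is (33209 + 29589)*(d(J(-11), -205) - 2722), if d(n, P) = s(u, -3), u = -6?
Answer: -169429004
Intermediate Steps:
s(G, M) = 6 + G*M
d(n, P) = 24 (d(n, P) = 6 - 6*(-3) = 6 + 18 = 24)
(33209 + 29589)*(d(J(-11), -205) - 2722) = (33209 + 29589)*(24 - 2722) = 62798*(-2698) = -169429004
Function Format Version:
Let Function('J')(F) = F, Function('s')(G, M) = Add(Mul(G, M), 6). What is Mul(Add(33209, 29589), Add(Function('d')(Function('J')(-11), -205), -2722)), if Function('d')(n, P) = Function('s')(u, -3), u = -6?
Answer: -169429004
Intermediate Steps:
Function('s')(G, M) = Add(6, Mul(G, M))
Function('d')(n, P) = 24 (Function('d')(n, P) = Add(6, Mul(-6, -3)) = Add(6, 18) = 24)
Mul(Add(33209, 29589), Add(Function('d')(Function('J')(-11), -205), -2722)) = Mul(Add(33209, 29589), Add(24, -2722)) = Mul(62798, -2698) = -169429004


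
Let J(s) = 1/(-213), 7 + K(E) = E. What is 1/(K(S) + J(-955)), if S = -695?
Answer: -213/149527 ≈ -0.0014245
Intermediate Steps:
K(E) = -7 + E
J(s) = -1/213
1/(K(S) + J(-955)) = 1/((-7 - 695) - 1/213) = 1/(-702 - 1/213) = 1/(-149527/213) = -213/149527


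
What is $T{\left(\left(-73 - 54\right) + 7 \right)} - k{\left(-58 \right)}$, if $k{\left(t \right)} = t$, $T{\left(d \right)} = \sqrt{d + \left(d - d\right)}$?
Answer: $58 + 2 i \sqrt{30} \approx 58.0 + 10.954 i$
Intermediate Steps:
$T{\left(d \right)} = \sqrt{d}$ ($T{\left(d \right)} = \sqrt{d + 0} = \sqrt{d}$)
$T{\left(\left(-73 - 54\right) + 7 \right)} - k{\left(-58 \right)} = \sqrt{\left(-73 - 54\right) + 7} - -58 = \sqrt{-127 + 7} + 58 = \sqrt{-120} + 58 = 2 i \sqrt{30} + 58 = 58 + 2 i \sqrt{30}$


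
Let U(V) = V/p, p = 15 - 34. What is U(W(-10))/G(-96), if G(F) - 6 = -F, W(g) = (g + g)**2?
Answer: -200/969 ≈ -0.20640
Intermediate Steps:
p = -19
W(g) = 4*g**2 (W(g) = (2*g)**2 = 4*g**2)
G(F) = 6 - F
U(V) = -V/19 (U(V) = V/(-19) = V*(-1/19) = -V/19)
U(W(-10))/G(-96) = (-4*(-10)**2/19)/(6 - 1*(-96)) = (-4*100/19)/(6 + 96) = -1/19*400/102 = -400/19*1/102 = -200/969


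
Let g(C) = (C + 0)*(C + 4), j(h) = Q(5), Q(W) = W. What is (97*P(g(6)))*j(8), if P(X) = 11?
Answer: 5335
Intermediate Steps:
j(h) = 5
g(C) = C*(4 + C)
(97*P(g(6)))*j(8) = (97*11)*5 = 1067*5 = 5335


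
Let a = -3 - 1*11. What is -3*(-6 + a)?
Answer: 60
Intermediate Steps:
a = -14 (a = -3 - 11 = -14)
-3*(-6 + a) = -3*(-6 - 14) = -3*(-20) = 60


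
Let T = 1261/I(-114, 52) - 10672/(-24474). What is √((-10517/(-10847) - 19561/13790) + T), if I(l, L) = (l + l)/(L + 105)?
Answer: I*√116694059795739986206336727835/11592609655130 ≈ 29.467*I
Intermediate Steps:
I(l, L) = 2*l/(105 + L) (I(l, L) = (2*l)/(105 + L) = 2*l/(105 + L))
T = -269047549/310004 (T = 1261/((2*(-114)/(105 + 52))) - 10672/(-24474) = 1261/((2*(-114)/157)) - 10672*(-1/24474) = 1261/((2*(-114)*(1/157))) + 5336/12237 = 1261/(-228/157) + 5336/12237 = 1261*(-157/228) + 5336/12237 = -197977/228 + 5336/12237 = -269047549/310004 ≈ -867.88)
√((-10517/(-10847) - 19561/13790) + T) = √((-10517/(-10847) - 19561/13790) - 269047549/310004) = √((-10517*(-1/10847) - 19561*1/13790) - 269047549/310004) = √((10517/10847 - 19561/13790) - 269047549/310004) = √(-67148737/149580130 - 269047549/310004) = √(-20132491866333159/23185219310260) = I*√116694059795739986206336727835/11592609655130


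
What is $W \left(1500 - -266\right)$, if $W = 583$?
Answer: $1029578$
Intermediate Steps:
$W \left(1500 - -266\right) = 583 \left(1500 - -266\right) = 583 \left(1500 + 266\right) = 583 \cdot 1766 = 1029578$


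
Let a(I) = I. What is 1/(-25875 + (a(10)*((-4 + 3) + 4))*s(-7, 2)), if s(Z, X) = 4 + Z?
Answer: -1/25965 ≈ -3.8513e-5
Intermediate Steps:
1/(-25875 + (a(10)*((-4 + 3) + 4))*s(-7, 2)) = 1/(-25875 + (10*((-4 + 3) + 4))*(4 - 7)) = 1/(-25875 + (10*(-1 + 4))*(-3)) = 1/(-25875 + (10*3)*(-3)) = 1/(-25875 + 30*(-3)) = 1/(-25875 - 90) = 1/(-25965) = -1/25965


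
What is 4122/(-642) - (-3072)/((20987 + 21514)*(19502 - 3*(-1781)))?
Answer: -241809542437/37661765305 ≈ -6.4206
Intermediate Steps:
4122/(-642) - (-3072)/((20987 + 21514)*(19502 - 3*(-1781))) = 4122*(-1/642) - (-3072)/(42501*(19502 + 5343)) = -687/107 - (-3072)/(42501*24845) = -687/107 - (-3072)/1055937345 = -687/107 - 1*(-1024/351979115) = -687/107 + 1024/351979115 = -241809542437/37661765305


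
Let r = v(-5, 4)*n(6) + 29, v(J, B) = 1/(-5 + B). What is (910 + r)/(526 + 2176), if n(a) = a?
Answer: 933/2702 ≈ 0.34530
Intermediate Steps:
r = 23 (r = 6/(-5 + 4) + 29 = 6/(-1) + 29 = -1*6 + 29 = -6 + 29 = 23)
(910 + r)/(526 + 2176) = (910 + 23)/(526 + 2176) = 933/2702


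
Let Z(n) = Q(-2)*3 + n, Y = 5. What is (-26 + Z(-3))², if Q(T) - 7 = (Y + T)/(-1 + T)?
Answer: 121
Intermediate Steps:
Q(T) = 7 + (5 + T)/(-1 + T)
Z(n) = 18 + n (Z(n) = (2*(-1 + 4*(-2))/(-1 - 2))*3 + n = (2*(-1 - 8)/(-3))*3 + n = (2*(-⅓)*(-9))*3 + n = 6*3 + n = 18 + n)
(-26 + Z(-3))² = (-26 + (18 - 3))² = (-26 + 15)² = (-11)² = 121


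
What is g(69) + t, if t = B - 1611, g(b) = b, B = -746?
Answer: -2288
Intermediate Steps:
t = -2357 (t = -746 - 1611 = -2357)
g(69) + t = 69 - 2357 = -2288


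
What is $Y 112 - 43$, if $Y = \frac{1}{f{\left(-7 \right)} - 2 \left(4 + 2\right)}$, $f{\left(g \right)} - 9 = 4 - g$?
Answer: $-29$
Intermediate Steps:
$f{\left(g \right)} = 13 - g$ ($f{\left(g \right)} = 9 - \left(-4 + g\right) = 13 - g$)
$Y = \frac{1}{8}$ ($Y = \frac{1}{\left(13 - -7\right) - 2 \left(4 + 2\right)} = \frac{1}{\left(13 + 7\right) - 12} = \frac{1}{20 - 12} = \frac{1}{8} \approx 0.125$)
$Y 112 - 43 = \frac{1}{8} \cdot 112 - 43 = 14 - 43 = -29$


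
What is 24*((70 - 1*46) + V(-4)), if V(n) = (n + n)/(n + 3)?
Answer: 768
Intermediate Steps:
V(n) = 2*n/(3 + n) (V(n) = (2*n)/(3 + n) = 2*n/(3 + n))
24*((70 - 1*46) + V(-4)) = 24*((70 - 1*46) + 2*(-4)/(3 - 4)) = 24*((70 - 46) + 2*(-4)/(-1)) = 24*(24 + 2*(-4)*(-1)) = 24*(24 + 8) = 24*32 = 768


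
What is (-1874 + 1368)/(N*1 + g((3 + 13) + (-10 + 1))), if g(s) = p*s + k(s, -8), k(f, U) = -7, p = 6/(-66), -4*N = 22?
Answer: 11132/289 ≈ 38.519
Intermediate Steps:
N = -11/2 (N = -¼*22 = -11/2 ≈ -5.5000)
p = -1/11 (p = 6*(-1/66) = -1/11 ≈ -0.090909)
g(s) = -7 - s/11 (g(s) = -s/11 - 7 = -7 - s/11)
(-1874 + 1368)/(N*1 + g((3 + 13) + (-10 + 1))) = (-1874 + 1368)/(-11/2*1 + (-7 - ((3 + 13) + (-10 + 1))/11)) = -506/(-11/2 + (-7 - (16 - 9)/11)) = -506/(-11/2 + (-7 - 1/11*7)) = -506/(-11/2 + (-7 - 7/11)) = -506/(-11/2 - 84/11) = -506/(-289/22) = -506*(-22/289) = 11132/289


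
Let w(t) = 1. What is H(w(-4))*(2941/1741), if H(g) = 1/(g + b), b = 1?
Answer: 2941/3482 ≈ 0.84463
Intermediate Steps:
H(g) = 1/(1 + g) (H(g) = 1/(g + 1) = 1/(1 + g))
H(w(-4))*(2941/1741) = (2941/1741)/(1 + 1) = (2941*(1/1741))/2 = (1/2)*(2941/1741) = 2941/3482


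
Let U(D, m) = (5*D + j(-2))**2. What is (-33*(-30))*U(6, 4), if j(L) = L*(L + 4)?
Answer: 669240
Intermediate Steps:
j(L) = L*(4 + L)
U(D, m) = (-4 + 5*D)**2 (U(D, m) = (5*D - 2*(4 - 2))**2 = (5*D - 2*2)**2 = (5*D - 4)**2 = (-4 + 5*D)**2)
(-33*(-30))*U(6, 4) = (-33*(-30))*(-4 + 5*6)**2 = 990*(-4 + 30)**2 = 990*26**2 = 990*676 = 669240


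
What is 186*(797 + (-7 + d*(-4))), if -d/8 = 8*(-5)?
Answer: -91140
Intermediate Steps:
d = 320 (d = -64*(-5) = -8*(-40) = 320)
186*(797 + (-7 + d*(-4))) = 186*(797 + (-7 + 320*(-4))) = 186*(797 + (-7 - 1280)) = 186*(797 - 1287) = 186*(-490) = -91140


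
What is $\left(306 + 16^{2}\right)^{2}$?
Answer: $315844$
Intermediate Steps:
$\left(306 + 16^{2}\right)^{2} = \left(306 + 256\right)^{2} = 562^{2} = 315844$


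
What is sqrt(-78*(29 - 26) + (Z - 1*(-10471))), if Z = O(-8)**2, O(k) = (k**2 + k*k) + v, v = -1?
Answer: sqrt(26366) ≈ 162.38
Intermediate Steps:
O(k) = -1 + 2*k**2 (O(k) = (k**2 + k*k) - 1 = (k**2 + k**2) - 1 = 2*k**2 - 1 = -1 + 2*k**2)
Z = 16129 (Z = (-1 + 2*(-8)**2)**2 = (-1 + 2*64)**2 = (-1 + 128)**2 = 127**2 = 16129)
sqrt(-78*(29 - 26) + (Z - 1*(-10471))) = sqrt(-78*(29 - 26) + (16129 - 1*(-10471))) = sqrt(-78*3 + (16129 + 10471)) = sqrt(-234 + 26600) = sqrt(26366)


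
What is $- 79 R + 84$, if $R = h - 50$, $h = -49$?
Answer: $7905$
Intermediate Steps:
$R = -99$ ($R = -49 - 50 = -99$)
$- 79 R + 84 = \left(-79\right) \left(-99\right) + 84 = 7821 + 84 = 7905$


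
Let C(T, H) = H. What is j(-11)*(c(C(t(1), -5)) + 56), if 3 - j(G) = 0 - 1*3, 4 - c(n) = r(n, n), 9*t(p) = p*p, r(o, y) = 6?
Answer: 324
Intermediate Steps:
t(p) = p²/9 (t(p) = (p*p)/9 = p²/9)
c(n) = -2 (c(n) = 4 - 1*6 = 4 - 6 = -2)
j(G) = 6 (j(G) = 3 - (0 - 1*3) = 3 - (0 - 3) = 3 - 1*(-3) = 3 + 3 = 6)
j(-11)*(c(C(t(1), -5)) + 56) = 6*(-2 + 56) = 6*54 = 324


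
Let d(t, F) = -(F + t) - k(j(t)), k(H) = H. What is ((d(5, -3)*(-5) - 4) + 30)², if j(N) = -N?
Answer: 121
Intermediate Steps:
d(t, F) = -F (d(t, F) = -(F + t) - (-1)*t = (-F - t) + t = -F)
((d(5, -3)*(-5) - 4) + 30)² = ((-1*(-3)*(-5) - 4) + 30)² = ((3*(-5) - 4) + 30)² = ((-15 - 4) + 30)² = (-19 + 30)² = 11² = 121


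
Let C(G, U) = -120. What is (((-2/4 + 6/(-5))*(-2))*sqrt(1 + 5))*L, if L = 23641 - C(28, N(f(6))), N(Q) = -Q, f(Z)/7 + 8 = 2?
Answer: 403937*sqrt(6)/5 ≈ 1.9789e+5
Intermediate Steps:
f(Z) = -42 (f(Z) = -56 + 7*2 = -56 + 14 = -42)
L = 23761 (L = 23641 - 1*(-120) = 23641 + 120 = 23761)
(((-2/4 + 6/(-5))*(-2))*sqrt(1 + 5))*L = (((-2/4 + 6/(-5))*(-2))*sqrt(1 + 5))*23761 = (((-2*1/4 + 6*(-1/5))*(-2))*sqrt(6))*23761 = (((-1/2 - 6/5)*(-2))*sqrt(6))*23761 = ((-17/10*(-2))*sqrt(6))*23761 = (17*sqrt(6)/5)*23761 = 403937*sqrt(6)/5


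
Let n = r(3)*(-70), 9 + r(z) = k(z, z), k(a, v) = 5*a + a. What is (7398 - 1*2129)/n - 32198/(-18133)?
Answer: -75258037/11423790 ≈ -6.5878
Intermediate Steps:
k(a, v) = 6*a
r(z) = -9 + 6*z
n = -630 (n = (-9 + 6*3)*(-70) = (-9 + 18)*(-70) = 9*(-70) = -630)
(7398 - 1*2129)/n - 32198/(-18133) = (7398 - 1*2129)/(-630) - 32198/(-18133) = (7398 - 2129)*(-1/630) - 32198*(-1/18133) = 5269*(-1/630) + 32198/18133 = -5269/630 + 32198/18133 = -75258037/11423790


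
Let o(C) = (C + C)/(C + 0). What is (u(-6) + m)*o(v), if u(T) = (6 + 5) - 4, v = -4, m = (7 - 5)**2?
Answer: 22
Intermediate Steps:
m = 4 (m = 2**2 = 4)
u(T) = 7 (u(T) = 11 - 4 = 7)
o(C) = 2 (o(C) = (2*C)/C = 2)
(u(-6) + m)*o(v) = (7 + 4)*2 = 11*2 = 22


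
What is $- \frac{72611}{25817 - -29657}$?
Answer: $- \frac{72611}{55474} \approx -1.3089$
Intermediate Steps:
$- \frac{72611}{25817 - -29657} = - \frac{72611}{25817 + 29657} = - \frac{72611}{55474}$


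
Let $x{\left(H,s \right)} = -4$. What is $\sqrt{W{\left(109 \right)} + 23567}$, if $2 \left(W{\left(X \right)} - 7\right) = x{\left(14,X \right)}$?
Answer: $2 \sqrt{5893} \approx 153.53$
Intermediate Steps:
$W{\left(X \right)} = 5$ ($W{\left(X \right)} = 7 + \frac{1}{2} \left(-4\right) = 7 - 2 = 5$)
$\sqrt{W{\left(109 \right)} + 23567} = \sqrt{5 + 23567} = \sqrt{23572} = 2 \sqrt{5893}$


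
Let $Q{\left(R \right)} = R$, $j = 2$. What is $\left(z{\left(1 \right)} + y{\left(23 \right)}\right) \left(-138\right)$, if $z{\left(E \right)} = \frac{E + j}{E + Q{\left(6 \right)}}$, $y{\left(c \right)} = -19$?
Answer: $\frac{17940}{7} \approx 2562.9$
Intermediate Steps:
$z{\left(E \right)} = \frac{2 + E}{6 + E}$ ($z{\left(E \right)} = \frac{E + 2}{E + 6} = \frac{2 + E}{6 + E}$)
$\left(z{\left(1 \right)} + y{\left(23 \right)}\right) \left(-138\right) = \left(\frac{2 + 1}{6 + 1} - 19\right) \left(-138\right) = \left(\frac{1}{7} \cdot 3 - 19\right) \left(-138\right) = \left(\frac{3}{7} - 19\right) \left(-138\right) = \left(- \frac{130}{7}\right) \left(-138\right) = \frac{17940}{7}$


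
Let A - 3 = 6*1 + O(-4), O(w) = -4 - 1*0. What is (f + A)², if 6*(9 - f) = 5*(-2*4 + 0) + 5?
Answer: 14161/36 ≈ 393.36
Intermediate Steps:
O(w) = -4 (O(w) = -4 + 0 = -4)
f = 89/6 (f = 9 - (5*(-2*4 + 0) + 5)/6 = 9 - (5*(-8 + 0) + 5)/6 = 9 - (5*(-8) + 5)/6 = 9 - (-40 + 5)/6 = 9 - ⅙*(-35) = 9 + 35/6 = 89/6 ≈ 14.833)
A = 5 (A = 3 + (6*1 - 4) = 3 + (6 - 4) = 3 + 2 = 5)
(f + A)² = (89/6 + 5)² = (119/6)² = 14161/36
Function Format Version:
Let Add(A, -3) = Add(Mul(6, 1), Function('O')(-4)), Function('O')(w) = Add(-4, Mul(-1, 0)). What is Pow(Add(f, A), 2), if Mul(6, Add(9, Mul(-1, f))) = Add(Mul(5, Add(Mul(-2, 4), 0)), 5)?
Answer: Rational(14161, 36) ≈ 393.36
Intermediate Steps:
Function('O')(w) = -4 (Function('O')(w) = Add(-4, 0) = -4)
f = Rational(89, 6) (f = Add(9, Mul(Rational(-1, 6), Add(Mul(5, Add(Mul(-2, 4), 0)), 5))) = Add(9, Mul(Rational(-1, 6), Add(Mul(5, Add(-8, 0)), 5))) = Add(9, Mul(Rational(-1, 6), Add(Mul(5, -8), 5))) = Add(9, Mul(Rational(-1, 6), Add(-40, 5))) = Add(9, Mul(Rational(-1, 6), -35)) = Add(9, Rational(35, 6)) = Rational(89, 6) ≈ 14.833)
A = 5 (A = Add(3, Add(Mul(6, 1), -4)) = Add(3, Add(6, -4)) = Add(3, 2) = 5)
Pow(Add(f, A), 2) = Pow(Add(Rational(89, 6), 5), 2) = Pow(Rational(119, 6), 2) = Rational(14161, 36)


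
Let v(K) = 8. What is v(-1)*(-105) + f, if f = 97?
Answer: -743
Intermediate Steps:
v(-1)*(-105) + f = 8*(-105) + 97 = -840 + 97 = -743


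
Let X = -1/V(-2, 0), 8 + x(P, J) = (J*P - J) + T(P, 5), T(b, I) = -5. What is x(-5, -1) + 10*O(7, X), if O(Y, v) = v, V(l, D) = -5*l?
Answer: -8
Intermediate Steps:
x(P, J) = -13 - J + J*P (x(P, J) = -8 + ((J*P - J) - 5) = -8 + ((-J + J*P) - 5) = -8 + (-5 - J + J*P) = -13 - J + J*P)
X = -⅒ (X = -1/((-5*(-2))) = -1/10 = -1*⅒ = -⅒ ≈ -0.10000)
x(-5, -1) + 10*O(7, X) = (-13 - 1*(-1) - 1*(-5)) + 10*(-⅒) = (-13 + 1 + 5) - 1 = -7 - 1 = -8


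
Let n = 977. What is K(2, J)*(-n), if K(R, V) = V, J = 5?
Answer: -4885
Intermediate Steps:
K(2, J)*(-n) = 5*(-1*977) = 5*(-977) = -4885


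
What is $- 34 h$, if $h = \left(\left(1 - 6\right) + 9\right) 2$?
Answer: $-272$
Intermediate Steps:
$h = 8$ ($h = \left(-5 + 9\right) 2 = 4 \cdot 2 = 8$)
$- 34 h = \left(-34\right) 8 = -272$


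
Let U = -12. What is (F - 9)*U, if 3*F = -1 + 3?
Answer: 100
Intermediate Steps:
F = ⅔ (F = (-1 + 3)/3 = (⅓)*2 = ⅔ ≈ 0.66667)
(F - 9)*U = (⅔ - 9)*(-12) = -25/3*(-12) = 100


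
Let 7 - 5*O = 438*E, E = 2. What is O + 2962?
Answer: 13941/5 ≈ 2788.2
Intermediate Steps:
O = -869/5 (O = 7/5 - 438*2/5 = 7/5 - 1/5*876 = 7/5 - 876/5 = -869/5 ≈ -173.80)
O + 2962 = -869/5 + 2962 = 13941/5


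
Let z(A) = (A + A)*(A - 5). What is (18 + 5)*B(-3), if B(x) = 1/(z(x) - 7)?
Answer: 23/41 ≈ 0.56098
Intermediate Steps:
z(A) = 2*A*(-5 + A) (z(A) = (2*A)*(-5 + A) = 2*A*(-5 + A))
B(x) = 1/(-7 + 2*x*(-5 + x)) (B(x) = 1/(2*x*(-5 + x) - 7) = 1/(-7 + 2*x*(-5 + x)))
(18 + 5)*B(-3) = (18 + 5)/(-7 + 2*(-3)*(-5 - 3)) = 23/(-7 + 2*(-3)*(-8)) = 23/(-7 + 48) = 23/41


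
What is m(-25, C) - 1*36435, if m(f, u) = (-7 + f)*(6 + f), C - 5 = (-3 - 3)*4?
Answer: -35827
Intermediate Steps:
C = -19 (C = 5 + (-3 - 3)*4 = 5 - 6*4 = 5 - 24 = -19)
m(-25, C) - 1*36435 = (-42 + (-25)**2 - 1*(-25)) - 1*36435 = (-42 + 625 + 25) - 36435 = 608 - 36435 = -35827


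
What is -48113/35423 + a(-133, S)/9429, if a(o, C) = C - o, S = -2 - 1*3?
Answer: -449123333/334003467 ≈ -1.3447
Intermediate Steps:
S = -5 (S = -2 - 3 = -5)
-48113/35423 + a(-133, S)/9429 = -48113/35423 + (-5 - 1*(-133))/9429 = -48113*1/35423 + (-5 + 133)*(1/9429) = -48113/35423 + 128*(1/9429) = -48113/35423 + 128/9429 = -449123333/334003467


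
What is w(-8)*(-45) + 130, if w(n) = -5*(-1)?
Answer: -95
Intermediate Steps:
w(n) = 5
w(-8)*(-45) + 130 = 5*(-45) + 130 = -225 + 130 = -95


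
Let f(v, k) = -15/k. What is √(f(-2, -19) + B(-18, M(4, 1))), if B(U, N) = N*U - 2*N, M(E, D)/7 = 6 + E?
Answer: I*√505115/19 ≈ 37.406*I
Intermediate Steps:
M(E, D) = 42 + 7*E (M(E, D) = 7*(6 + E) = 42 + 7*E)
B(U, N) = -2*N + N*U
√(f(-2, -19) + B(-18, M(4, 1))) = √(-15/(-19) + (42 + 7*4)*(-2 - 18)) = √(-15*(-1/19) + (42 + 28)*(-20)) = √(15/19 + 70*(-20)) = √(15/19 - 1400) = √(-26585/19) = I*√505115/19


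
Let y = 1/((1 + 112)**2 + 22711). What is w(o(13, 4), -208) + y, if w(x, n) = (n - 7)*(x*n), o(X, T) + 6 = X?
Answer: 11106659201/35480 ≈ 3.1304e+5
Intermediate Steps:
o(X, T) = -6 + X
w(x, n) = n*x*(-7 + n) (w(x, n) = (-7 + n)*(n*x) = n*x*(-7 + n))
y = 1/35480 (y = 1/(113**2 + 22711) = 1/(12769 + 22711) = 1/35480 ≈ 2.8185e-5)
w(o(13, 4), -208) + y = -208*(-6 + 13)*(-7 - 208) + 1/35480 = -208*7*(-215) + 1/35480 = 313040 + 1/35480 = 11106659201/35480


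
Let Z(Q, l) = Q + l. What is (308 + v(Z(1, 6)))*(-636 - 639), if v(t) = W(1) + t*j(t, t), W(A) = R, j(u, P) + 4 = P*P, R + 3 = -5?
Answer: -784125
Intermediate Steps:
R = -8 (R = -3 - 5 = -8)
j(u, P) = -4 + P**2 (j(u, P) = -4 + P*P = -4 + P**2)
W(A) = -8
v(t) = -8 + t*(-4 + t**2)
(308 + v(Z(1, 6)))*(-636 - 639) = (308 + (-8 + (1 + 6)*(-4 + (1 + 6)**2)))*(-636 - 639) = (308 + (-8 + 7*(-4 + 7**2)))*(-1275) = (308 + (-8 + 7*(-4 + 49)))*(-1275) = (308 + (-8 + 7*45))*(-1275) = (308 + (-8 + 315))*(-1275) = (308 + 307)*(-1275) = 615*(-1275) = -784125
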